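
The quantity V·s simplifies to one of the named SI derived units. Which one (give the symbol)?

V = W/A (potential = power per current),
    = kg·m²·s⁻³·A⁻¹.
Combining: V·s = (kg·m²·s⁻³·A⁻¹) · s = kg·m²·s⁻²·A⁻¹.
kg·m²·s⁻²·A⁻¹ is the base-SI form of the weber.

Wb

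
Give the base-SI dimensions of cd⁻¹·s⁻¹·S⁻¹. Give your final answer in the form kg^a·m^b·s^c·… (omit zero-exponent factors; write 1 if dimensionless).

S = 1/Ω (conductance is reciprocal resistance),
    = kg⁻¹·m⁻²·s³·A².
So S⁻¹ = kg·m²·s⁻³·A⁻².
Combining: cd⁻¹·s⁻¹·S⁻¹ = cd⁻¹ · s⁻¹ · (kg·m²·s⁻³·A⁻²) = kg·m²·s⁻⁴·A⁻²·cd⁻¹.

kg·m²·s⁻⁴·A⁻²·cd⁻¹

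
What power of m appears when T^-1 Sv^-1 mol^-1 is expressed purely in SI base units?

T = Wb/m² (flux density = flux per area),
    = kg·s⁻²·A⁻¹.
So T⁻¹ = kg⁻¹·s²·A.
Sv = J/kg (equivalent dose = energy per mass),
    = m²·s⁻².
So Sv⁻¹ = m⁻²·s².
Combining: T⁻¹·Sv⁻¹·mol⁻¹ = (kg⁻¹·s²·A) · (m⁻²·s²) · mol⁻¹ = kg⁻¹·m⁻²·s⁴·A·mol⁻¹.
The exponent of m is -2.

-2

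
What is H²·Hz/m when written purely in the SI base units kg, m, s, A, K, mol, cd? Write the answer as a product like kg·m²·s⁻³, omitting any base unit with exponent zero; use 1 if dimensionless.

kg²·m³·s⁻⁵·A⁻⁴

H = Wb/A (inductance = flux per current),
    = kg·m²·s⁻²·A⁻².
So H² = kg²·m⁴·s⁻⁴·A⁻⁴.
Hz = 1/s = s⁻¹ (frequency is cycles per second).
Combining: H²·m⁻¹·Hz = (kg²·m⁴·s⁻⁴·A⁻⁴) · m⁻¹ · s⁻¹ = kg²·m³·s⁻⁵·A⁻⁴.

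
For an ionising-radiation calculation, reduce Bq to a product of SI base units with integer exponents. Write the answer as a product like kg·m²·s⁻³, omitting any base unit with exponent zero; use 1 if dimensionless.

s⁻¹

Bq = 1/s = s⁻¹ (activity is decays per second).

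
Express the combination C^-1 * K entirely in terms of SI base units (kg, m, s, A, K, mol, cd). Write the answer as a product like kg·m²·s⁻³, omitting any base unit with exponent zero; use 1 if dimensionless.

C = A·s = s·A (charge = current × time).
So C⁻¹ = s⁻¹·A⁻¹.
Combining: C⁻¹·K = (s⁻¹·A⁻¹) · K = s⁻¹·A⁻¹·K.

s⁻¹·A⁻¹·K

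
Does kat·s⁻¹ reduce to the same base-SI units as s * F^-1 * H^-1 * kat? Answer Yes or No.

Yes

Left side:
  kat = s⁻¹·mol.
  Combining: kat·s⁻¹ = (s⁻¹·mol) · s⁻¹ = s⁻²·mol.
Right side:
  F = kg⁻¹·m⁻²·s⁴·A².
  So F⁻¹ = kg·m²·s⁻⁴·A⁻².
  H = kg·m²·s⁻²·A⁻².
  So H⁻¹ = kg⁻¹·m⁻²·s²·A².
  kat = s⁻¹·mol.
  Combining: s·F⁻¹·H⁻¹·kat = s · (kg·m²·s⁻⁴·A⁻²) · (kg⁻¹·m⁻²·s²·A²) · (s⁻¹·mol) = s⁻²·mol.
Both reduce to s⁻²·mol.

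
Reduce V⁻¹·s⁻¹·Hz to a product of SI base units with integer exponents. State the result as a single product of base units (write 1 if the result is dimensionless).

V = W/A (potential = power per current),
    = kg·m²·s⁻³·A⁻¹.
So V⁻¹ = kg⁻¹·m⁻²·s³·A.
Hz = 1/s = s⁻¹ (frequency is cycles per second).
Combining: V⁻¹·s⁻¹·Hz = (kg⁻¹·m⁻²·s³·A) · s⁻¹ · s⁻¹ = kg⁻¹·m⁻²·s·A.

kg⁻¹·m⁻²·s·A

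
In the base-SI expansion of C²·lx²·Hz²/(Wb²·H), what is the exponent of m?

-10

Wb = V·s (flux: a volt is a weber per second),
    = kg·m²·s⁻²·A⁻¹.
So Wb⁻² = kg⁻²·m⁻⁴·s⁴·A².
H = Wb/A (inductance = flux per current),
    = kg·m²·s⁻²·A⁻².
So H⁻¹ = kg⁻¹·m⁻²·s²·A².
C = A·s = s·A (charge = current × time).
So C² = s²·A².
lx = lm/m² (illuminance = luminous flux per area),
    = m⁻²·cd.
So lx² = m⁻⁴·cd².
Hz = 1/s = s⁻¹ (frequency is cycles per second).
So Hz² = s⁻².
Combining: Wb⁻²·H⁻¹·C²·lx²·Hz² = (kg⁻²·m⁻⁴·s⁴·A²) · (kg⁻¹·m⁻²·s²·A²) · (s²·A²) · (m⁻⁴·cd²) · s⁻² = kg⁻³·m⁻¹⁰·s⁶·A⁶·cd².
The exponent of m is -10.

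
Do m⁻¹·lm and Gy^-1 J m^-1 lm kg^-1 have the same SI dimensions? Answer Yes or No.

Yes

Left side:
  lm = cd·sr = cd (luminous flux; sr is dimensionless).
  Combining: m⁻¹·lm = m⁻¹ · cd = m⁻¹·cd.
Right side:
  Gy = m²·s⁻².
  So Gy⁻¹ = m⁻²·s².
  J = kg·m²·s⁻².
  lm = cd.
  Combining: Gy⁻¹·J·m⁻¹·lm·kg⁻¹ = (m⁻²·s²) · (kg·m²·s⁻²) · m⁻¹ · cd · kg⁻¹ = m⁻¹·cd.
Both reduce to m⁻¹·cd.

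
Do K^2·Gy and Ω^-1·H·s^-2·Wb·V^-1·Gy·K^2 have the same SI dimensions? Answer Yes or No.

Left side:
  Gy = m²·s⁻².
  Combining: K²·Gy = K² · (m²·s⁻²) = m²·s⁻²·K².
Right side:
  Ω = kg·m²·s⁻³·A⁻².
  So Ω⁻¹ = kg⁻¹·m⁻²·s³·A².
  H = kg·m²·s⁻²·A⁻².
  Wb = kg·m²·s⁻²·A⁻¹.
  V = kg·m²·s⁻³·A⁻¹.
  So V⁻¹ = kg⁻¹·m⁻²·s³·A.
  Gy = m²·s⁻².
  Combining: Ω⁻¹·H·s⁻²·Wb·V⁻¹·Gy·K² = (kg⁻¹·m⁻²·s³·A²) · (kg·m²·s⁻²·A⁻²) · s⁻² · (kg·m²·s⁻²·A⁻¹) · (kg⁻¹·m⁻²·s³·A) · (m²·s⁻²) · K² = m²·s⁻²·K².
Both reduce to m²·s⁻²·K².

Yes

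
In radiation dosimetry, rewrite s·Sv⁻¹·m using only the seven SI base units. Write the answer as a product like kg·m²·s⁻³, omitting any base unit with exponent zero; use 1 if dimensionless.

m⁻¹·s³

Sv = J/kg (equivalent dose = energy per mass),
    = m²·s⁻².
So Sv⁻¹ = m⁻²·s².
Combining: s·Sv⁻¹·m = s · (m⁻²·s²) · m = m⁻¹·s³.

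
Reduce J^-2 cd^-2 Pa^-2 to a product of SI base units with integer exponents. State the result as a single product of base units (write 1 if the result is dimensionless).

J = kg·m²·s⁻².
So J⁻² = kg⁻²·m⁻⁴·s⁴.
Pa = kg·m⁻¹·s⁻².
So Pa⁻² = kg⁻²·m²·s⁴.
Combining: J⁻²·cd⁻²·Pa⁻² = (kg⁻²·m⁻⁴·s⁴) · cd⁻² · (kg⁻²·m²·s⁴) = kg⁻⁴·m⁻²·s⁸·cd⁻².

kg⁻⁴·m⁻²·s⁸·cd⁻²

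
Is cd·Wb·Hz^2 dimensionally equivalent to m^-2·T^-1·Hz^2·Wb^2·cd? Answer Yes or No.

Yes

Left side:
  Wb = kg·m²·s⁻²·A⁻¹.
  Hz = s⁻¹.
  So Hz² = s⁻².
  Combining: cd·Wb·Hz² = cd · (kg·m²·s⁻²·A⁻¹) · s⁻² = kg·m²·s⁻⁴·A⁻¹·cd.
Right side:
  T = Wb/m² (flux density = flux per area),
      = kg·s⁻²·A⁻¹.
  So T⁻¹ = kg⁻¹·s²·A.
  Hz = 1/s = s⁻¹ (frequency is cycles per second).
  So Hz² = s⁻².
  Wb = V·s (flux: a volt is a weber per second),
      = kg·m²·s⁻²·A⁻¹.
  So Wb² = kg²·m⁴·s⁻⁴·A⁻².
  Combining: m⁻²·T⁻¹·Hz²·Wb²·cd = m⁻² · (kg⁻¹·s²·A) · s⁻² · (kg²·m⁴·s⁻⁴·A⁻²) · cd = kg·m²·s⁻⁴·A⁻¹·cd.
Both reduce to kg·m²·s⁻⁴·A⁻¹·cd.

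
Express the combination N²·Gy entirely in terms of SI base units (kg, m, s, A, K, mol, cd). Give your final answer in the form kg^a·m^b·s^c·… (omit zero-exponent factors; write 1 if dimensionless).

kg²·m⁴·s⁻⁶

N = kg·m/s² = kg·m·s⁻² (force = mass × acceleration).
So N² = kg²·m²·s⁻⁴.
Gy = J/kg (absorbed dose = energy per mass),
    = m²·s⁻².
Combining: N²·Gy = (kg²·m²·s⁻⁴) · (m²·s⁻²) = kg²·m⁴·s⁻⁶.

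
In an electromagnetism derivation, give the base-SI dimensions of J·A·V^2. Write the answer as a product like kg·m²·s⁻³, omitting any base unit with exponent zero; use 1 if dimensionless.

J = kg·m²·s⁻².
V = kg·m²·s⁻³·A⁻¹.
So V² = kg²·m⁴·s⁻⁶·A⁻².
Combining: J·A·V² = (kg·m²·s⁻²) · A · (kg²·m⁴·s⁻⁶·A⁻²) = kg³·m⁶·s⁻⁸·A⁻¹.

kg³·m⁶·s⁻⁸·A⁻¹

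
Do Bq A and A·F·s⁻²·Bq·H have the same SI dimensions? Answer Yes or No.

Left side:
  Bq = 1/s = s⁻¹ (activity is decays per second).
  Combining: Bq·A = s⁻¹ · A = s⁻¹·A.
Right side:
  F = kg⁻¹·m⁻²·s⁴·A².
  Bq = s⁻¹.
  H = kg·m²·s⁻²·A⁻².
  Combining: A·F·s⁻²·Bq·H = A · (kg⁻¹·m⁻²·s⁴·A²) · s⁻² · s⁻¹ · (kg·m²·s⁻²·A⁻²) = s⁻¹·A.
Both reduce to s⁻¹·A.

Yes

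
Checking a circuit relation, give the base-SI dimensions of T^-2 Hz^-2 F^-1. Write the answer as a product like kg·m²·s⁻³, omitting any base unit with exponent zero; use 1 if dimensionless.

T = kg·s⁻²·A⁻¹.
So T⁻² = kg⁻²·s⁴·A².
Hz = s⁻¹.
So Hz⁻² = s².
F = kg⁻¹·m⁻²·s⁴·A².
So F⁻¹ = kg·m²·s⁻⁴·A⁻².
Combining: T⁻²·Hz⁻²·F⁻¹ = (kg⁻²·s⁴·A²) · s² · (kg·m²·s⁻⁴·A⁻²) = kg⁻¹·m²·s².

kg⁻¹·m²·s²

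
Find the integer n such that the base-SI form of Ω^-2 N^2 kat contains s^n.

1

Ω = kg·m²·s⁻³·A⁻².
So Ω⁻² = kg⁻²·m⁻⁴·s⁶·A⁴.
N = kg·m·s⁻².
So N² = kg²·m²·s⁻⁴.
kat = s⁻¹·mol.
Combining: Ω⁻²·N²·kat = (kg⁻²·m⁻⁴·s⁶·A⁴) · (kg²·m²·s⁻⁴) · (s⁻¹·mol) = m⁻²·s·A⁴·mol.
The exponent of s is 1.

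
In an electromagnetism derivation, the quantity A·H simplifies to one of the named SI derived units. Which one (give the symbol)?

H = kg·m²·s⁻²·A⁻².
Combining: A·H = A · (kg·m²·s⁻²·A⁻²) = kg·m²·s⁻²·A⁻¹.
kg·m²·s⁻²·A⁻¹ is the base-SI form of the weber.

Wb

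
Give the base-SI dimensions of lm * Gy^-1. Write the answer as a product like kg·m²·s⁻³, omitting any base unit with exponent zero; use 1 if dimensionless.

lm = cd·sr = cd (luminous flux; sr is dimensionless).
Gy = J/kg (absorbed dose = energy per mass),
    = m²·s⁻².
So Gy⁻¹ = m⁻²·s².
Combining: lm·Gy⁻¹ = cd · (m⁻²·s²) = m⁻²·s²·cd.

m⁻²·s²·cd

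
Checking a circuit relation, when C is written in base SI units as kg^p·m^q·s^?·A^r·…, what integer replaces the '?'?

1

C = A·s = s·A (charge = current × time).
The exponent of s is 1.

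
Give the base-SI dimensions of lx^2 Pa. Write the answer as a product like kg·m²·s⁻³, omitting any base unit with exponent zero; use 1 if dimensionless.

kg·m⁻⁵·s⁻²·cd²

lx = lm/m² (illuminance = luminous flux per area),
    = m⁻²·cd.
So lx² = m⁻⁴·cd².
Pa = N/m² (pressure = force per area),
    = kg·m⁻¹·s⁻².
Combining: lx²·Pa = (m⁻⁴·cd²) · (kg·m⁻¹·s⁻²) = kg·m⁻⁵·s⁻²·cd².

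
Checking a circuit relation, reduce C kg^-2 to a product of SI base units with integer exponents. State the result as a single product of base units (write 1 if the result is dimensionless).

kg⁻²·s·A

C = A·s = s·A (charge = current × time).
Combining: C·kg⁻² = (s·A) · kg⁻² = kg⁻²·s·A.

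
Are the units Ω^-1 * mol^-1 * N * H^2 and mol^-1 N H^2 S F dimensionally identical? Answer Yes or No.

Left side:
  Ω = V/A (resistance = voltage per current),
      = kg·m²·s⁻³·A⁻².
  So Ω⁻¹ = kg⁻¹·m⁻²·s³·A².
  N = kg·m/s² = kg·m·s⁻² (force = mass × acceleration).
  H = Wb/A (inductance = flux per current),
      = kg·m²·s⁻²·A⁻².
  So H² = kg²·m⁴·s⁻⁴·A⁻⁴.
  Combining: Ω⁻¹·mol⁻¹·N·H² = (kg⁻¹·m⁻²·s³·A²) · mol⁻¹ · (kg·m·s⁻²) · (kg²·m⁴·s⁻⁴·A⁻⁴) = kg²·m³·s⁻³·A⁻²·mol⁻¹.
Right side:
  N = kg·m·s⁻².
  H = kg·m²·s⁻²·A⁻².
  So H² = kg²·m⁴·s⁻⁴·A⁻⁴.
  S = kg⁻¹·m⁻²·s³·A².
  F = kg⁻¹·m⁻²·s⁴·A².
  Combining: mol⁻¹·N·H²·S·F = mol⁻¹ · (kg·m·s⁻²) · (kg²·m⁴·s⁻⁴·A⁻⁴) · (kg⁻¹·m⁻²·s³·A²) · (kg⁻¹·m⁻²·s⁴·A²) = kg·m·s·mol⁻¹.
Left is kg²·m³·s⁻³·A⁻²·mol⁻¹; right is kg·m·s·mol⁻¹ — different.

No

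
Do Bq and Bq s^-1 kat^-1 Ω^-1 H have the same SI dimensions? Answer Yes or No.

Left side:
  Bq = 1/s = s⁻¹ (activity is decays per second).
Right side:
  Bq = 1/s = s⁻¹ (activity is decays per second).
  kat = mol/s = s⁻¹·mol (catalytic activity).
  So kat⁻¹ = s·mol⁻¹.
  Ω = V/A (resistance = voltage per current),
      = kg·m²·s⁻³·A⁻².
  So Ω⁻¹ = kg⁻¹·m⁻²·s³·A².
  H = Wb/A (inductance = flux per current),
      = kg·m²·s⁻²·A⁻².
  Combining: Bq·s⁻¹·kat⁻¹·Ω⁻¹·H = s⁻¹ · s⁻¹ · (s·mol⁻¹) · (kg⁻¹·m⁻²·s³·A²) · (kg·m²·s⁻²·A⁻²) = mol⁻¹.
Left is s⁻¹; right is mol⁻¹ — different.

No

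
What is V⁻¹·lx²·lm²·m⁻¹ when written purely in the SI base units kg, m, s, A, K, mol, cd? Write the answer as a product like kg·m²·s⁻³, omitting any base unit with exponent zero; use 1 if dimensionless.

V = W/A (potential = power per current),
    = kg·m²·s⁻³·A⁻¹.
So V⁻¹ = kg⁻¹·m⁻²·s³·A.
lx = lm/m² (illuminance = luminous flux per area),
    = m⁻²·cd.
So lx² = m⁻⁴·cd².
lm = cd·sr = cd (luminous flux; sr is dimensionless).
So lm² = cd².
Combining: V⁻¹·lx²·lm²·m⁻¹ = (kg⁻¹·m⁻²·s³·A) · (m⁻⁴·cd²) · cd² · m⁻¹ = kg⁻¹·m⁻⁷·s³·A·cd⁴.

kg⁻¹·m⁻⁷·s³·A·cd⁴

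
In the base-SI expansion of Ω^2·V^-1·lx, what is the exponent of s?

Ω = V/A (resistance = voltage per current),
    = kg·m²·s⁻³·A⁻².
So Ω² = kg²·m⁴·s⁻⁶·A⁻⁴.
V = W/A (potential = power per current),
    = kg·m²·s⁻³·A⁻¹.
So V⁻¹ = kg⁻¹·m⁻²·s³·A.
lx = lm/m² (illuminance = luminous flux per area),
    = m⁻²·cd.
Combining: Ω²·V⁻¹·lx = (kg²·m⁴·s⁻⁶·A⁻⁴) · (kg⁻¹·m⁻²·s³·A) · (m⁻²·cd) = kg·s⁻³·A⁻³·cd.
The exponent of s is -3.

-3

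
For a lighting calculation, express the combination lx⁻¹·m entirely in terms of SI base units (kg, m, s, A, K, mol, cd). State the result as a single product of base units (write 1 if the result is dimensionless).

lx = lm/m² (illuminance = luminous flux per area),
    = m⁻²·cd.
So lx⁻¹ = m²·cd⁻¹.
Combining: lx⁻¹·m = (m²·cd⁻¹) · m = m³·cd⁻¹.

m³·cd⁻¹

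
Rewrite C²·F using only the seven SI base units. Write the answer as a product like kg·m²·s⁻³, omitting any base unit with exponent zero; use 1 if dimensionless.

kg⁻¹·m⁻²·s⁶·A⁴

C = s·A.
So C² = s²·A².
F = kg⁻¹·m⁻²·s⁴·A².
Combining: C²·F = (s²·A²) · (kg⁻¹·m⁻²·s⁴·A²) = kg⁻¹·m⁻²·s⁶·A⁴.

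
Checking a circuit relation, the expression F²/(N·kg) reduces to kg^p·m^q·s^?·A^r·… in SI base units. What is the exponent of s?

F = C/V (capacitance = charge per voltage),
    = A·s/(kg·m²·s⁻³·A⁻¹) (substituting C and V),
    = kg⁻¹·m⁻²·s⁴·A².
So F² = kg⁻²·m⁻⁴·s⁸·A⁴.
N = kg·m/s² = kg·m·s⁻² (force = mass × acceleration).
So N⁻¹ = kg⁻¹·m⁻¹·s².
Combining: F²·N⁻¹·kg⁻¹ = (kg⁻²·m⁻⁴·s⁸·A⁴) · (kg⁻¹·m⁻¹·s²) · kg⁻¹ = kg⁻⁴·m⁻⁵·s¹⁰·A⁴.
The exponent of s is 10.

10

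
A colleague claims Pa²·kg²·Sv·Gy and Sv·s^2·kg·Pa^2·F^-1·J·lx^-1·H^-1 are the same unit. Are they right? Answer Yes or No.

No

Left side:
  Pa = N/m² (pressure = force per area),
      = kg·m⁻¹·s⁻².
  So Pa² = kg²·m⁻²·s⁻⁴.
  Sv = J/kg (equivalent dose = energy per mass),
      = m²·s⁻².
  Gy = J/kg (absorbed dose = energy per mass),
      = m²·s⁻².
  Combining: Pa²·kg²·Sv·Gy = (kg²·m⁻²·s⁻⁴) · kg² · (m²·s⁻²) · (m²·s⁻²) = kg⁴·m²·s⁻⁸.
Right side:
  Sv = J/kg (equivalent dose = energy per mass),
      = m²·s⁻².
  Pa = N/m² (pressure = force per area),
      = kg·m⁻¹·s⁻².
  So Pa² = kg²·m⁻²·s⁻⁴.
  F = C/V (capacitance = charge per voltage),
      = A·s/(kg·m²·s⁻³·A⁻¹) (substituting C and V),
      = kg⁻¹·m⁻²·s⁴·A².
  So F⁻¹ = kg·m²·s⁻⁴·A⁻².
  J = N·m (work = force × distance),
      = kg·m²·s⁻².
  lx = lm/m² (illuminance = luminous flux per area),
      = m⁻²·cd.
  So lx⁻¹ = m²·cd⁻¹.
  H = Wb/A (inductance = flux per current),
      = kg·m²·s⁻²·A⁻².
  So H⁻¹ = kg⁻¹·m⁻²·s²·A².
  Combining: Sv·s²·kg·Pa²·F⁻¹·J·lx⁻¹·H⁻¹ = (m²·s⁻²) · s² · kg · (kg²·m⁻²·s⁻⁴) · (kg·m²·s⁻⁴·A⁻²) · (kg·m²·s⁻²) · (m²·cd⁻¹) · (kg⁻¹·m⁻²·s²·A²) = kg⁴·m⁴·s⁻⁸·cd⁻¹.
Left is kg⁴·m²·s⁻⁸; right is kg⁴·m⁴·s⁻⁸·cd⁻¹ — different.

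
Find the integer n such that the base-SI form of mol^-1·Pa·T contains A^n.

-1

Pa = N/m² (pressure = force per area),
    = kg·m⁻¹·s⁻².
T = Wb/m² (flux density = flux per area),
    = kg·s⁻²·A⁻¹.
Combining: mol⁻¹·Pa·T = mol⁻¹ · (kg·m⁻¹·s⁻²) · (kg·s⁻²·A⁻¹) = kg²·m⁻¹·s⁻⁴·A⁻¹·mol⁻¹.
The exponent of A is -1.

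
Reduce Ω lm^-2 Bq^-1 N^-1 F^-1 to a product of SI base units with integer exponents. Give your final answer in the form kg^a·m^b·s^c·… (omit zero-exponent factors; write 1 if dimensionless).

Ω = V/A (resistance = voltage per current),
    = kg·m²·s⁻³·A⁻².
lm = cd·sr = cd (luminous flux; sr is dimensionless).
So lm⁻² = cd⁻².
Bq = 1/s = s⁻¹ (activity is decays per second).
So Bq⁻¹ = s.
N = kg·m/s² = kg·m·s⁻² (force = mass × acceleration).
So N⁻¹ = kg⁻¹·m⁻¹·s².
F = C/V (capacitance = charge per voltage),
    = A·s/(kg·m²·s⁻³·A⁻¹) (substituting C and V),
    = kg⁻¹·m⁻²·s⁴·A².
So F⁻¹ = kg·m²·s⁻⁴·A⁻².
Combining: Ω·lm⁻²·Bq⁻¹·N⁻¹·F⁻¹ = (kg·m²·s⁻³·A⁻²) · cd⁻² · s · (kg⁻¹·m⁻¹·s²) · (kg·m²·s⁻⁴·A⁻²) = kg·m³·s⁻⁴·A⁻⁴·cd⁻².

kg·m³·s⁻⁴·A⁻⁴·cd⁻²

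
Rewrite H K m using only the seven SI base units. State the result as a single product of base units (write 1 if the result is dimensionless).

kg·m³·s⁻²·A⁻²·K

H = kg·m²·s⁻²·A⁻².
Combining: H·K·m = (kg·m²·s⁻²·A⁻²) · K · m = kg·m³·s⁻²·A⁻²·K.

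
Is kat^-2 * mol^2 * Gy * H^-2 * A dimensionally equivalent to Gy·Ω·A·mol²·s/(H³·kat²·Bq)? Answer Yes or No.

No

Left side:
  kat = mol/s = s⁻¹·mol (catalytic activity).
  So kat⁻² = s²·mol⁻².
  Gy = J/kg (absorbed dose = energy per mass),
      = m²·s⁻².
  H = Wb/A (inductance = flux per current),
      = kg·m²·s⁻²·A⁻².
  So H⁻² = kg⁻²·m⁻⁴·s⁴·A⁴.
  Combining: kat⁻²·mol²·Gy·H⁻²·A = (s²·mol⁻²) · mol² · (m²·s⁻²) · (kg⁻²·m⁻⁴·s⁴·A⁴) · A = kg⁻²·m⁻²·s⁴·A⁵.
Right side:
  H = kg·m²·s⁻²·A⁻².
  So H⁻³ = kg⁻³·m⁻⁶·s⁶·A⁶.
  Gy = m²·s⁻².
  Ω = kg·m²·s⁻³·A⁻².
  kat = s⁻¹·mol.
  So kat⁻² = s²·mol⁻².
  Bq = s⁻¹.
  So Bq⁻¹ = s.
  Combining: H⁻³·Gy·Ω·A·kat⁻²·mol²·Bq⁻¹·s = (kg⁻³·m⁻⁶·s⁶·A⁶) · (m²·s⁻²) · (kg·m²·s⁻³·A⁻²) · A · (s²·mol⁻²) · mol² · s · s = kg⁻²·m⁻²·s⁵·A⁵.
Left is kg⁻²·m⁻²·s⁴·A⁵; right is kg⁻²·m⁻²·s⁵·A⁵ — different.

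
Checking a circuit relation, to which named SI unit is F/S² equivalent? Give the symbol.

H

F = C/V (capacitance = charge per voltage),
    = A·s/(kg·m²·s⁻³·A⁻¹) (substituting C and V),
    = kg⁻¹·m⁻²·s⁴·A².
S = 1/Ω (conductance is reciprocal resistance),
    = kg⁻¹·m⁻²·s³·A².
So S⁻² = kg²·m⁴·s⁻⁶·A⁻⁴.
Combining: F·S⁻² = (kg⁻¹·m⁻²·s⁴·A²) · (kg²·m⁴·s⁻⁶·A⁻⁴) = kg·m²·s⁻²·A⁻².
kg·m²·s⁻²·A⁻² is the base-SI form of the henry.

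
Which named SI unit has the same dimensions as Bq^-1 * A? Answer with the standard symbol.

Bq = s⁻¹.
So Bq⁻¹ = s.
Combining: Bq⁻¹·A = s · A = s·A.
s·A is the base-SI form of the coulomb.

C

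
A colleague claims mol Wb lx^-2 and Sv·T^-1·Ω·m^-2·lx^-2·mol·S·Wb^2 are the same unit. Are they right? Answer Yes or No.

Left side:
  Wb = V·s (flux: a volt is a weber per second),
      = kg·m²·s⁻²·A⁻¹.
  lx = lm/m² (illuminance = luminous flux per area),
      = m⁻²·cd.
  So lx⁻² = m⁴·cd⁻².
  Combining: mol·Wb·lx⁻² = mol · (kg·m²·s⁻²·A⁻¹) · (m⁴·cd⁻²) = kg·m⁶·s⁻²·A⁻¹·mol·cd⁻².
Right side:
  Sv = J/kg (equivalent dose = energy per mass),
      = m²·s⁻².
  T = Wb/m² (flux density = flux per area),
      = kg·s⁻²·A⁻¹.
  So T⁻¹ = kg⁻¹·s²·A.
  Ω = V/A (resistance = voltage per current),
      = kg·m²·s⁻³·A⁻².
  lx = lm/m² (illuminance = luminous flux per area),
      = m⁻²·cd.
  So lx⁻² = m⁴·cd⁻².
  S = 1/Ω (conductance is reciprocal resistance),
      = kg⁻¹·m⁻²·s³·A².
  Wb = V·s (flux: a volt is a weber per second),
      = kg·m²·s⁻²·A⁻¹.
  So Wb² = kg²·m⁴·s⁻⁴·A⁻².
  Combining: Sv·T⁻¹·Ω·m⁻²·lx⁻²·mol·S·Wb² = (m²·s⁻²) · (kg⁻¹·s²·A) · (kg·m²·s⁻³·A⁻²) · m⁻² · (m⁴·cd⁻²) · mol · (kg⁻¹·m⁻²·s³·A²) · (kg²·m⁴·s⁻⁴·A⁻²) = kg·m⁸·s⁻⁴·A⁻¹·mol·cd⁻².
Left is kg·m⁶·s⁻²·A⁻¹·mol·cd⁻²; right is kg·m⁸·s⁻⁴·A⁻¹·mol·cd⁻² — different.

No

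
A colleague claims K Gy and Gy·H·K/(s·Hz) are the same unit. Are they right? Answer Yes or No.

Left side:
  Gy = J/kg (absorbed dose = energy per mass),
      = m²·s⁻².
  Combining: K·Gy = K · (m²·s⁻²) = m²·s⁻²·K.
Right side:
  Gy = m²·s⁻².
  H = kg·m²·s⁻²·A⁻².
  Hz = s⁻¹.
  So Hz⁻¹ = s.
  Combining: s⁻¹·Gy·H·K·Hz⁻¹ = s⁻¹ · (m²·s⁻²) · (kg·m²·s⁻²·A⁻²) · K · s = kg·m⁴·s⁻⁴·A⁻²·K.
Left is m²·s⁻²·K; right is kg·m⁴·s⁻⁴·A⁻²·K — different.

No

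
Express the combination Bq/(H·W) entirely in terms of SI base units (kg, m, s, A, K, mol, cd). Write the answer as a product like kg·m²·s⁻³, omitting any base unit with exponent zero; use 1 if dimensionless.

kg⁻²·m⁻⁴·s⁴·A²

H = kg·m²·s⁻²·A⁻².
So H⁻¹ = kg⁻¹·m⁻²·s²·A².
Bq = s⁻¹.
W = kg·m²·s⁻³.
So W⁻¹ = kg⁻¹·m⁻²·s³.
Combining: H⁻¹·Bq·W⁻¹ = (kg⁻¹·m⁻²·s²·A²) · s⁻¹ · (kg⁻¹·m⁻²·s³) = kg⁻²·m⁻⁴·s⁴·A².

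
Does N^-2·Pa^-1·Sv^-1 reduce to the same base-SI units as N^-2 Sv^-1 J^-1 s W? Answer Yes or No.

Left side:
  N = kg·m·s⁻².
  So N⁻² = kg⁻²·m⁻²·s⁴.
  Pa = kg·m⁻¹·s⁻².
  So Pa⁻¹ = kg⁻¹·m·s².
  Sv = m²·s⁻².
  So Sv⁻¹ = m⁻²·s².
  Combining: N⁻²·Pa⁻¹·Sv⁻¹ = (kg⁻²·m⁻²·s⁴) · (kg⁻¹·m·s²) · (m⁻²·s²) = kg⁻³·m⁻³·s⁸.
Right side:
  N = kg·m/s² = kg·m·s⁻² (force = mass × acceleration).
  So N⁻² = kg⁻²·m⁻²·s⁴.
  Sv = J/kg (equivalent dose = energy per mass),
      = m²·s⁻².
  So Sv⁻¹ = m⁻²·s².
  J = N·m (work = force × distance),
      = kg·m²·s⁻².
  So J⁻¹ = kg⁻¹·m⁻²·s².
  W = J/s (power = energy per time),
      = kg·m²·s⁻³.
  Combining: N⁻²·Sv⁻¹·J⁻¹·s·W = (kg⁻²·m⁻²·s⁴) · (m⁻²·s²) · (kg⁻¹·m⁻²·s²) · s · (kg·m²·s⁻³) = kg⁻²·m⁻⁴·s⁶.
Left is kg⁻³·m⁻³·s⁸; right is kg⁻²·m⁻⁴·s⁶ — different.

No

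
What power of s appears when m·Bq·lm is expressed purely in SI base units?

Bq = 1/s = s⁻¹ (activity is decays per second).
lm = cd·sr = cd (luminous flux; sr is dimensionless).
Combining: m·Bq·lm = m · s⁻¹ · cd = m·s⁻¹·cd.
The exponent of s is -1.

-1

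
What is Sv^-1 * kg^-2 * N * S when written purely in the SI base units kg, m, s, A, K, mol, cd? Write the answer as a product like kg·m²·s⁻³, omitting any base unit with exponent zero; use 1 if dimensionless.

Sv = J/kg (equivalent dose = energy per mass),
    = m²·s⁻².
So Sv⁻¹ = m⁻²·s².
N = kg·m/s² = kg·m·s⁻² (force = mass × acceleration).
S = 1/Ω (conductance is reciprocal resistance),
    = kg⁻¹·m⁻²·s³·A².
Combining: Sv⁻¹·kg⁻²·N·S = (m⁻²·s²) · kg⁻² · (kg·m·s⁻²) · (kg⁻¹·m⁻²·s³·A²) = kg⁻²·m⁻³·s³·A².

kg⁻²·m⁻³·s³·A²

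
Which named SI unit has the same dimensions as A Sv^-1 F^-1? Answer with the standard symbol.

T

Sv = m²·s⁻².
So Sv⁻¹ = m⁻²·s².
F = kg⁻¹·m⁻²·s⁴·A².
So F⁻¹ = kg·m²·s⁻⁴·A⁻².
Combining: A·Sv⁻¹·F⁻¹ = A · (m⁻²·s²) · (kg·m²·s⁻⁴·A⁻²) = kg·s⁻²·A⁻¹.
kg·s⁻²·A⁻¹ is the base-SI form of the tesla.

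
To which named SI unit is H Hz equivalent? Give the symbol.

Ω

H = Wb/A (inductance = flux per current),
    = kg·m²·s⁻²·A⁻².
Hz = 1/s = s⁻¹ (frequency is cycles per second).
Combining: H·Hz = (kg·m²·s⁻²·A⁻²) · s⁻¹ = kg·m²·s⁻³·A⁻².
kg·m²·s⁻³·A⁻² is the base-SI form of the ohm.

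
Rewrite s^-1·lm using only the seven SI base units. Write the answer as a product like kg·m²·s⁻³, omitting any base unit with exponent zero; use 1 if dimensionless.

s⁻¹·cd

lm = cd·sr = cd (luminous flux; sr is dimensionless).
Combining: s⁻¹·lm = s⁻¹ · cd = s⁻¹·cd.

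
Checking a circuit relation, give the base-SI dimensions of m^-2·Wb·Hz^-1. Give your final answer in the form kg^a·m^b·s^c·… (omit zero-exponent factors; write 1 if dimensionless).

Wb = V·s (flux: a volt is a weber per second),
    = kg·m²·s⁻²·A⁻¹.
Hz = 1/s = s⁻¹ (frequency is cycles per second).
So Hz⁻¹ = s.
Combining: m⁻²·Wb·Hz⁻¹ = m⁻² · (kg·m²·s⁻²·A⁻¹) · s = kg·s⁻¹·A⁻¹.

kg·s⁻¹·A⁻¹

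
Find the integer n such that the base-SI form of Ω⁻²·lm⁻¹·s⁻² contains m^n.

-4

Ω = V/A (resistance = voltage per current),
    = kg·m²·s⁻³·A⁻².
So Ω⁻² = kg⁻²·m⁻⁴·s⁶·A⁴.
lm = cd·sr = cd (luminous flux; sr is dimensionless).
So lm⁻¹ = cd⁻¹.
Combining: Ω⁻²·lm⁻¹·s⁻² = (kg⁻²·m⁻⁴·s⁶·A⁴) · cd⁻¹ · s⁻² = kg⁻²·m⁻⁴·s⁴·A⁴·cd⁻¹.
The exponent of m is -4.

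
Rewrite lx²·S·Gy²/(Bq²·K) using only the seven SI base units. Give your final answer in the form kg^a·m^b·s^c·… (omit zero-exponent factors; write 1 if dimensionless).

kg⁻¹·m⁻²·s·A²·K⁻¹·cd²

lx = m⁻²·cd.
So lx² = m⁻⁴·cd².
Bq = s⁻¹.
So Bq⁻² = s².
S = kg⁻¹·m⁻²·s³·A².
Gy = m²·s⁻².
So Gy² = m⁴·s⁻⁴.
Combining: lx²·Bq⁻²·S·Gy²·K⁻¹ = (m⁻⁴·cd²) · s² · (kg⁻¹·m⁻²·s³·A²) · (m⁴·s⁻⁴) · K⁻¹ = kg⁻¹·m⁻²·s·A²·K⁻¹·cd².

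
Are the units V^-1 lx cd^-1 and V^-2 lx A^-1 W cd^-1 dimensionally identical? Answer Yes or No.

Left side:
  V = W/A (potential = power per current),
      = kg·m²·s⁻³·A⁻¹.
  So V⁻¹ = kg⁻¹·m⁻²·s³·A.
  lx = lm/m² (illuminance = luminous flux per area),
      = m⁻²·cd.
  Combining: V⁻¹·lx·cd⁻¹ = (kg⁻¹·m⁻²·s³·A) · (m⁻²·cd) · cd⁻¹ = kg⁻¹·m⁻⁴·s³·A.
Right side:
  V = kg·m²·s⁻³·A⁻¹.
  So V⁻² = kg⁻²·m⁻⁴·s⁶·A².
  lx = m⁻²·cd.
  W = kg·m²·s⁻³.
  Combining: V⁻²·lx·A⁻¹·W·cd⁻¹ = (kg⁻²·m⁻⁴·s⁶·A²) · (m⁻²·cd) · A⁻¹ · (kg·m²·s⁻³) · cd⁻¹ = kg⁻¹·m⁻⁴·s³·A.
Both reduce to kg⁻¹·m⁻⁴·s³·A.

Yes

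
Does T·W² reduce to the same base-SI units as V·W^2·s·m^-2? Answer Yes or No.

Yes

Left side:
  T = Wb/m² (flux density = flux per area),
      = kg·s⁻²·A⁻¹.
  W = J/s (power = energy per time),
      = kg·m²·s⁻³.
  So W² = kg²·m⁴·s⁻⁶.
  Combining: T·W² = (kg·s⁻²·A⁻¹) · (kg²·m⁴·s⁻⁶) = kg³·m⁴·s⁻⁸·A⁻¹.
Right side:
  V = kg·m²·s⁻³·A⁻¹.
  W = kg·m²·s⁻³.
  So W² = kg²·m⁴·s⁻⁶.
  Combining: V·W²·s·m⁻² = (kg·m²·s⁻³·A⁻¹) · (kg²·m⁴·s⁻⁶) · s · m⁻² = kg³·m⁴·s⁻⁸·A⁻¹.
Both reduce to kg³·m⁴·s⁻⁸·A⁻¹.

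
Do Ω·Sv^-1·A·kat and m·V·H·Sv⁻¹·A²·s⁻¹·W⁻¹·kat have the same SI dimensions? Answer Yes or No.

No

Left side:
  Ω = V/A (resistance = voltage per current),
      = kg·m²·s⁻³·A⁻².
  Sv = J/kg (equivalent dose = energy per mass),
      = m²·s⁻².
  So Sv⁻¹ = m⁻²·s².
  kat = mol/s = s⁻¹·mol (catalytic activity).
  Combining: Ω·Sv⁻¹·A·kat = (kg·m²·s⁻³·A⁻²) · (m⁻²·s²) · A · (s⁻¹·mol) = kg·s⁻²·A⁻¹·mol.
Right side:
  V = W/A (potential = power per current),
      = kg·m²·s⁻³·A⁻¹.
  H = Wb/A (inductance = flux per current),
      = kg·m²·s⁻²·A⁻².
  Sv = J/kg (equivalent dose = energy per mass),
      = m²·s⁻².
  So Sv⁻¹ = m⁻²·s².
  W = J/s (power = energy per time),
      = kg·m²·s⁻³.
  So W⁻¹ = kg⁻¹·m⁻²·s³.
  kat = mol/s = s⁻¹·mol (catalytic activity).
  Combining: m·V·H·Sv⁻¹·A²·s⁻¹·W⁻¹·kat = m · (kg·m²·s⁻³·A⁻¹) · (kg·m²·s⁻²·A⁻²) · (m⁻²·s²) · A² · s⁻¹ · (kg⁻¹·m⁻²·s³) · (s⁻¹·mol) = kg·m·s⁻²·A⁻¹·mol.
Left is kg·s⁻²·A⁻¹·mol; right is kg·m·s⁻²·A⁻¹·mol — different.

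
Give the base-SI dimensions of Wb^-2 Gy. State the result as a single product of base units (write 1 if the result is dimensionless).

Wb = V·s (flux: a volt is a weber per second),
    = kg·m²·s⁻²·A⁻¹.
So Wb⁻² = kg⁻²·m⁻⁴·s⁴·A².
Gy = J/kg (absorbed dose = energy per mass),
    = m²·s⁻².
Combining: Wb⁻²·Gy = (kg⁻²·m⁻⁴·s⁴·A²) · (m²·s⁻²) = kg⁻²·m⁻²·s²·A².

kg⁻²·m⁻²·s²·A²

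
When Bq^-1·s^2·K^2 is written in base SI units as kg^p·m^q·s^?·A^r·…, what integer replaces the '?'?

Bq = 1/s = s⁻¹ (activity is decays per second).
So Bq⁻¹ = s.
Combining: Bq⁻¹·s²·K² = s · s² · K² = s³·K².
The exponent of s is 3.

3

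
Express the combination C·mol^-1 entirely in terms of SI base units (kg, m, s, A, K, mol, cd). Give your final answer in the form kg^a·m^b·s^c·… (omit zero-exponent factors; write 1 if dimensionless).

C = A·s = s·A (charge = current × time).
Combining: C·mol⁻¹ = (s·A) · mol⁻¹ = s·A·mol⁻¹.

s·A·mol⁻¹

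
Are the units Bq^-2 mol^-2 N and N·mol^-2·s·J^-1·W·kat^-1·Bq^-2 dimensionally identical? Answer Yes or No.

Left side:
  Bq = s⁻¹.
  So Bq⁻² = s².
  N = kg·m·s⁻².
  Combining: Bq⁻²·mol⁻²·N = s² · mol⁻² · (kg·m·s⁻²) = kg·m·mol⁻².
Right side:
  N = kg·m·s⁻².
  J = kg·m²·s⁻².
  So J⁻¹ = kg⁻¹·m⁻²·s².
  W = kg·m²·s⁻³.
  kat = s⁻¹·mol.
  So kat⁻¹ = s·mol⁻¹.
  Bq = s⁻¹.
  So Bq⁻² = s².
  Combining: N·mol⁻²·s·J⁻¹·W·kat⁻¹·Bq⁻² = (kg·m·s⁻²) · mol⁻² · s · (kg⁻¹·m⁻²·s²) · (kg·m²·s⁻³) · (s·mol⁻¹) · s² = kg·m·s·mol⁻³.
Left is kg·m·mol⁻²; right is kg·m·s·mol⁻³ — different.

No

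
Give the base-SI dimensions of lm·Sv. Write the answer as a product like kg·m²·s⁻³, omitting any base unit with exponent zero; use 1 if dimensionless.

lm = cd.
Sv = m²·s⁻².
Combining: lm·Sv = cd · (m²·s⁻²) = m²·s⁻²·cd.

m²·s⁻²·cd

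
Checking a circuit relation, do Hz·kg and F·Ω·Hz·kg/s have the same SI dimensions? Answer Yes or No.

Left side:
  Hz = 1/s = s⁻¹ (frequency is cycles per second).
  Combining: Hz·kg = s⁻¹ · kg = kg·s⁻¹.
Right side:
  F = kg⁻¹·m⁻²·s⁴·A².
  Ω = kg·m²·s⁻³·A⁻².
  Hz = s⁻¹.
  Combining: F·Ω·Hz·kg·s⁻¹ = (kg⁻¹·m⁻²·s⁴·A²) · (kg·m²·s⁻³·A⁻²) · s⁻¹ · kg · s⁻¹ = kg·s⁻¹.
Both reduce to kg·s⁻¹.

Yes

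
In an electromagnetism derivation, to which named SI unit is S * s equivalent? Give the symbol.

S = 1/Ω (conductance is reciprocal resistance),
    = kg⁻¹·m⁻²·s³·A².
Combining: S·s = (kg⁻¹·m⁻²·s³·A²) · s = kg⁻¹·m⁻²·s⁴·A².
kg⁻¹·m⁻²·s⁴·A² is the base-SI form of the farad.

F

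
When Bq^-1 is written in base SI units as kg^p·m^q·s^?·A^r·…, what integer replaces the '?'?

Bq = s⁻¹.
So Bq⁻¹ = s.
The exponent of s is 1.

1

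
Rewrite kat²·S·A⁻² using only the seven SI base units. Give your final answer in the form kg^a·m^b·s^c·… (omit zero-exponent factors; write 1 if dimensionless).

kg⁻¹·m⁻²·s·mol²

kat = mol/s = s⁻¹·mol (catalytic activity).
So kat² = s⁻²·mol².
S = 1/Ω (conductance is reciprocal resistance),
    = kg⁻¹·m⁻²·s³·A².
Combining: kat²·S·A⁻² = (s⁻²·mol²) · (kg⁻¹·m⁻²·s³·A²) · A⁻² = kg⁻¹·m⁻²·s·mol².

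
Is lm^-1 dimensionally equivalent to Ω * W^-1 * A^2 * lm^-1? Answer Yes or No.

Yes

Left side:
  lm = cd·sr = cd (luminous flux; sr is dimensionless).
  So lm⁻¹ = cd⁻¹.
Right side:
  Ω = kg·m²·s⁻³·A⁻².
  W = kg·m²·s⁻³.
  So W⁻¹ = kg⁻¹·m⁻²·s³.
  lm = cd.
  So lm⁻¹ = cd⁻¹.
  Combining: Ω·W⁻¹·A²·lm⁻¹ = (kg·m²·s⁻³·A⁻²) · (kg⁻¹·m⁻²·s³) · A² · cd⁻¹ = cd⁻¹.
Both reduce to cd⁻¹.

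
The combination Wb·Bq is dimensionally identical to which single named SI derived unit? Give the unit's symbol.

V

Wb = V·s (flux: a volt is a weber per second),
    = kg·m²·s⁻²·A⁻¹.
Bq = 1/s = s⁻¹ (activity is decays per second).
Combining: Wb·Bq = (kg·m²·s⁻²·A⁻¹) · s⁻¹ = kg·m²·s⁻³·A⁻¹.
kg·m²·s⁻³·A⁻¹ is the base-SI form of the volt.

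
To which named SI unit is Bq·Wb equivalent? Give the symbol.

Bq = s⁻¹.
Wb = kg·m²·s⁻²·A⁻¹.
Combining: Bq·Wb = s⁻¹ · (kg·m²·s⁻²·A⁻¹) = kg·m²·s⁻³·A⁻¹.
kg·m²·s⁻³·A⁻¹ is the base-SI form of the volt.

V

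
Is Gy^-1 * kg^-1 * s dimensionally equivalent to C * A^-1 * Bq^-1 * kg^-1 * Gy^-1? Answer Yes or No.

No

Left side:
  Gy = J/kg (absorbed dose = energy per mass),
      = m²·s⁻².
  So Gy⁻¹ = m⁻²·s².
  Combining: Gy⁻¹·kg⁻¹·s = (m⁻²·s²) · kg⁻¹ · s = kg⁻¹·m⁻²·s³.
Right side:
  C = A·s = s·A (charge = current × time).
  Bq = 1/s = s⁻¹ (activity is decays per second).
  So Bq⁻¹ = s.
  Gy = J/kg (absorbed dose = energy per mass),
      = m²·s⁻².
  So Gy⁻¹ = m⁻²·s².
  Combining: C·A⁻¹·Bq⁻¹·kg⁻¹·Gy⁻¹ = (s·A) · A⁻¹ · s · kg⁻¹ · (m⁻²·s²) = kg⁻¹·m⁻²·s⁴.
Left is kg⁻¹·m⁻²·s³; right is kg⁻¹·m⁻²·s⁴ — different.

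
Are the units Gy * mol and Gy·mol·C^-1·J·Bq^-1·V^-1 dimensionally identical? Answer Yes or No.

Left side:
  Gy = J/kg (absorbed dose = energy per mass),
      = m²·s⁻².
  Combining: Gy·mol = (m²·s⁻²) · mol = m²·s⁻²·mol.
Right side:
  Gy = m²·s⁻².
  C = s·A.
  So C⁻¹ = s⁻¹·A⁻¹.
  J = kg·m²·s⁻².
  Bq = s⁻¹.
  So Bq⁻¹ = s.
  V = kg·m²·s⁻³·A⁻¹.
  So V⁻¹ = kg⁻¹·m⁻²·s³·A.
  Combining: Gy·mol·C⁻¹·J·Bq⁻¹·V⁻¹ = (m²·s⁻²) · mol · (s⁻¹·A⁻¹) · (kg·m²·s⁻²) · s · (kg⁻¹·m⁻²·s³·A) = m²·s⁻¹·mol.
Left is m²·s⁻²·mol; right is m²·s⁻¹·mol — different.

No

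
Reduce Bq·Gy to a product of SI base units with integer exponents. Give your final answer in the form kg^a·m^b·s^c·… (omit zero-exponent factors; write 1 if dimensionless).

m²·s⁻³

Bq = s⁻¹.
Gy = m²·s⁻².
Combining: Bq·Gy = s⁻¹ · (m²·s⁻²) = m²·s⁻³.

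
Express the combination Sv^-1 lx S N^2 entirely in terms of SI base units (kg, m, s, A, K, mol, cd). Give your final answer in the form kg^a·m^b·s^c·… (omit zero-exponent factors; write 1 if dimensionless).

kg·m⁻⁴·s·A²·cd

Sv = J/kg (equivalent dose = energy per mass),
    = m²·s⁻².
So Sv⁻¹ = m⁻²·s².
lx = lm/m² (illuminance = luminous flux per area),
    = m⁻²·cd.
S = 1/Ω (conductance is reciprocal resistance),
    = kg⁻¹·m⁻²·s³·A².
N = kg·m/s² = kg·m·s⁻² (force = mass × acceleration).
So N² = kg²·m²·s⁻⁴.
Combining: Sv⁻¹·lx·S·N² = (m⁻²·s²) · (m⁻²·cd) · (kg⁻¹·m⁻²·s³·A²) · (kg²·m²·s⁻⁴) = kg·m⁻⁴·s·A²·cd.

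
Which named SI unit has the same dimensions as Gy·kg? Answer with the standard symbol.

J

Gy = J/kg (absorbed dose = energy per mass),
    = m²·s⁻².
Combining: Gy·kg = (m²·s⁻²) · kg = kg·m²·s⁻².
kg·m²·s⁻² is the base-SI form of the joule.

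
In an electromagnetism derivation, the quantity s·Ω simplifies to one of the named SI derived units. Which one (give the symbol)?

Ω = V/A (resistance = voltage per current),
    = kg·m²·s⁻³·A⁻².
Combining: s·Ω = s · (kg·m²·s⁻³·A⁻²) = kg·m²·s⁻²·A⁻².
kg·m²·s⁻²·A⁻² is the base-SI form of the henry.

H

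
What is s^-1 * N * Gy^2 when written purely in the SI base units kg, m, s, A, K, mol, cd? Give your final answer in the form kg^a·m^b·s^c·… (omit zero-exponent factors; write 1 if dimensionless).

N = kg·m·s⁻².
Gy = m²·s⁻².
So Gy² = m⁴·s⁻⁴.
Combining: s⁻¹·N·Gy² = s⁻¹ · (kg·m·s⁻²) · (m⁴·s⁻⁴) = kg·m⁵·s⁻⁷.

kg·m⁵·s⁻⁷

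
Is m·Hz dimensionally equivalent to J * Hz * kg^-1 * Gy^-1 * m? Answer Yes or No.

Yes

Left side:
  Hz = 1/s = s⁻¹ (frequency is cycles per second).
  Combining: m·Hz = m · s⁻¹ = m·s⁻¹.
Right side:
  J = kg·m²·s⁻².
  Hz = s⁻¹.
  Gy = m²·s⁻².
  So Gy⁻¹ = m⁻²·s².
  Combining: J·Hz·kg⁻¹·Gy⁻¹·m = (kg·m²·s⁻²) · s⁻¹ · kg⁻¹ · (m⁻²·s²) · m = m·s⁻¹.
Both reduce to m·s⁻¹.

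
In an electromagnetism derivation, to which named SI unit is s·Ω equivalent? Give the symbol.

Ω = V/A (resistance = voltage per current),
    = kg·m²·s⁻³·A⁻².
Combining: s·Ω = s · (kg·m²·s⁻³·A⁻²) = kg·m²·s⁻²·A⁻².
kg·m²·s⁻²·A⁻² is the base-SI form of the henry.

H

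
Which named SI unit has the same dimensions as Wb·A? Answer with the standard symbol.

Wb = kg·m²·s⁻²·A⁻¹.
Combining: Wb·A = (kg·m²·s⁻²·A⁻¹) · A = kg·m²·s⁻².
kg·m²·s⁻² is the base-SI form of the joule.

J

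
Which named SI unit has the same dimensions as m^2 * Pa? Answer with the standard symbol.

Pa = N/m² (pressure = force per area),
    = kg·m⁻¹·s⁻².
Combining: m²·Pa = m² · (kg·m⁻¹·s⁻²) = kg·m·s⁻².
kg·m·s⁻² is the base-SI form of the newton.

N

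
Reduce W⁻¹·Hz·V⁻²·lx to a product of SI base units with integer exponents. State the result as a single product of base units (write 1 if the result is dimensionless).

W = J/s (power = energy per time),
    = kg·m²·s⁻³.
So W⁻¹ = kg⁻¹·m⁻²·s³.
Hz = 1/s = s⁻¹ (frequency is cycles per second).
V = W/A (potential = power per current),
    = kg·m²·s⁻³·A⁻¹.
So V⁻² = kg⁻²·m⁻⁴·s⁶·A².
lx = lm/m² (illuminance = luminous flux per area),
    = m⁻²·cd.
Combining: W⁻¹·Hz·V⁻²·lx = (kg⁻¹·m⁻²·s³) · s⁻¹ · (kg⁻²·m⁻⁴·s⁶·A²) · (m⁻²·cd) = kg⁻³·m⁻⁸·s⁸·A²·cd.

kg⁻³·m⁻⁸·s⁸·A²·cd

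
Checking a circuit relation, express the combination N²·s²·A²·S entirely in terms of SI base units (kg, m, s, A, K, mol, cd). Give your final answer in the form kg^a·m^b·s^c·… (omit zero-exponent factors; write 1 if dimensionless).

N = kg·m·s⁻².
So N² = kg²·m²·s⁻⁴.
S = kg⁻¹·m⁻²·s³·A².
Combining: N²·s²·A²·S = (kg²·m²·s⁻⁴) · s² · A² · (kg⁻¹·m⁻²·s³·A²) = kg·s·A⁴.

kg·s·A⁴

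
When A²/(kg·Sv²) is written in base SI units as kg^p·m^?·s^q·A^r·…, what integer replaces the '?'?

Sv = m²·s⁻².
So Sv⁻² = m⁻⁴·s⁴.
Combining: kg⁻¹·Sv⁻²·A² = kg⁻¹ · (m⁻⁴·s⁴) · A² = kg⁻¹·m⁻⁴·s⁴·A².
The exponent of m is -4.

-4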